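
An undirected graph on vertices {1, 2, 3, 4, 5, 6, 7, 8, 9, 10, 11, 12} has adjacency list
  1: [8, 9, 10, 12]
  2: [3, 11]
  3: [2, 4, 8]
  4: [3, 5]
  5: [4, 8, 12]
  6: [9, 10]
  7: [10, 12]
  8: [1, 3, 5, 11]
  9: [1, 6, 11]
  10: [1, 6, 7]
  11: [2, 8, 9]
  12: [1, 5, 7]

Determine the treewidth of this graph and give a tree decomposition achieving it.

Each bag holds 4 vertices, so the decomposition has width 3, which upper-bounds the treewidth. For the lower bound: the 4 vertex sets {6,7,10}, {12}, {1}, {5,8,9,11} are disjoint, each induces a connected subgraph, and every pair is joined by at least one edge of G. Contracting each set to a single vertex therefore yields K_{4} as a minor, and since treewidth is minor-monotone, tw(G) ≥ tw(K_{4}) = 3. Combining the bounds, tw(G) = 3.

Treewidth 3.
One optimal decomposition is:
Bags: B1 = {6, 7, 10, 12}  B2 = {1, 6, 10, 12}  B3 = {1, 6, 9, 12}  B4 = {1, 5, 9, 12}  B5 = {1, 5, 8, 9}  B6 = {5, 8, 9, 11}  B7 = {4, 5, 8, 11}  B8 = {3, 4, 8, 11}  B9 = {2, 3, 4, 11}
Tree: B1–B2, B2–B3, B3–B4, B4–B5, B5–B6, B6–B7, B7–B8, B8–B9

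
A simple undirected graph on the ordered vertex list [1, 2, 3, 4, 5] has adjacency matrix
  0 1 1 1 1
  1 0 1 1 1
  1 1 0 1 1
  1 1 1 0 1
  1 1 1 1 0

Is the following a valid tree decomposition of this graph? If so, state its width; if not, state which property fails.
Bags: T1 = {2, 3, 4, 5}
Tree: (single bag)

No — vertex 1 appears in no bag.

A tree decomposition must satisfy three properties: every vertex lies in some bag; for every edge, both endpoints lie together in some bag; and for every vertex, the bags containing it form a connected subtree. Here vertex 1 appears in no bag, so the decomposition is invalid.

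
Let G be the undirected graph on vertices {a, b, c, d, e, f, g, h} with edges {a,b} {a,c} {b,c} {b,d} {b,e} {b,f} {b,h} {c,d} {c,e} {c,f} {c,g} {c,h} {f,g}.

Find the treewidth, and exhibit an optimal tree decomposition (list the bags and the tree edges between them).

Each bag holds 3 vertices, so the decomposition has width 2, which upper-bounds the treewidth. For the lower bound, the 3 vertices {c, f, g} are pairwise adjacent, and any tree decomposition puts a clique entirely inside one bag — forcing width ≥ 2. The upper and lower bounds meet at 2, so that is the treewidth.

Treewidth 2.
One optimal decomposition is:
Bags: B1 = {a, b, c}  B2 = {b, c, h}  B3 = {b, c, e}  B4 = {b, c, f}  B5 = {b, c, d}  B6 = {c, f, g}
Tree: B1–B2, B1–B3, B3–B4, B4–B5, B4–B6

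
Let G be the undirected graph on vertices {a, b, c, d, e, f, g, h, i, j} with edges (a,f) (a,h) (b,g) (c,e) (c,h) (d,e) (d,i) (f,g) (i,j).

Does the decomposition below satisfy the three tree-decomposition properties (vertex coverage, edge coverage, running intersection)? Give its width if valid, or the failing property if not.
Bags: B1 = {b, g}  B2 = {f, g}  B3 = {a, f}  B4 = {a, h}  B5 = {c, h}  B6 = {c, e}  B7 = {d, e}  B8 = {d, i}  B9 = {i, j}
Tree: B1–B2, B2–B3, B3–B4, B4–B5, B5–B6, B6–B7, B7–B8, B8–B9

Yes; width 1.

Vertex coverage: the bags together contain {a, b, c, d, e, f, g, h, i, j}, the full vertex set. Edge coverage: each edge of G has both endpoints in at least one bag. Running intersection: for every vertex, the bags containing it form a connected subtree. All three properties hold, so this is a valid tree decomposition of width max|bag| − 1 = 1, and hence tw(G) ≤ 1.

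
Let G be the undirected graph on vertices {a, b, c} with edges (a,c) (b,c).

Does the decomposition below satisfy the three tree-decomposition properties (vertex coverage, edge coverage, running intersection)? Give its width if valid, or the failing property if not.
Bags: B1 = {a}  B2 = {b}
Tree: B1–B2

A tree decomposition must satisfy three properties: every vertex lies in some bag; for every edge, both endpoints lie together in some bag; and for every vertex, the bags containing it form a connected subtree. Here vertex c appears in no bag, so the decomposition is invalid.

No — vertex c appears in no bag.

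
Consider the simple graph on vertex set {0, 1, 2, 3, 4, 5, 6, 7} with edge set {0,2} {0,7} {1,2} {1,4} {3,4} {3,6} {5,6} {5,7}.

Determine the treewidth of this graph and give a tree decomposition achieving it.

Every bag has size at most 3, so the width is 3 − 1 = 2 and tw(G) ≤ 2. Since 0–2–1–4–3–6–5–7–0 is a cycle in G, G is not acyclic. Forests are exactly the graphs of treewidth ≤ 1, so tw(G) ≥ 2. Combining the bounds, tw(G) = 2.

Treewidth 2.
One such decomposition:
Bags: B1 = {0, 1, 2}  B2 = {0, 1, 4}  B3 = {0, 3, 4}  B4 = {0, 3, 6}  B5 = {0, 5, 6}  B6 = {0, 5, 7}
Tree: B1–B2, B2–B3, B3–B4, B4–B5, B5–B6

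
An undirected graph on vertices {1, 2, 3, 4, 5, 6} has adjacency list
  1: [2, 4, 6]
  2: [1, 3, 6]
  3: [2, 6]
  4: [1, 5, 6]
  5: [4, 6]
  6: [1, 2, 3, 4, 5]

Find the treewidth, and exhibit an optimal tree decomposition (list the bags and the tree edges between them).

Every bag has size at most 3, so the width is 3 − 1 = 2 and tw(G) ≤ 2. Conversely, {1, 2, 6} is a clique of size 3, and the vertices of any clique must share a bag in every tree decomposition; so some bag has ≥ 3 vertices and tw(G) ≥ 2. Combining the bounds, tw(G) = 2.

Treewidth 2.
One such decomposition:
Bags: B1 = {1, 4, 6}  B2 = {1, 2, 6}  B3 = {4, 5, 6}  B4 = {2, 3, 6}
Tree: B1–B2, B1–B3, B2–B4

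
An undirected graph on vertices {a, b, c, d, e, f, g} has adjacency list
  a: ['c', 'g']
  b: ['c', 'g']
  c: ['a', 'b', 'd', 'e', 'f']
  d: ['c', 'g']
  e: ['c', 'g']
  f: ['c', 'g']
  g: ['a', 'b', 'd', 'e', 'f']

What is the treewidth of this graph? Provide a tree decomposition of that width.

The largest bag has 3 vertices, giving width 2; this decomposition certifies tw(G) ≤ 2. For the lower bound, G contains the cycle c–b–g–a–c, so G is not a forest; only forests have treewidth ≤ 1, hence tw(G) ≥ 2. Therefore the treewidth is 2.

Treewidth 2.
One such decomposition:
Bags: B1 = {b, c, g}  B2 = {a, c, g}  B3 = {c, e, g}  B4 = {c, d, g}  B5 = {c, f, g}
Tree: B1–B2, B2–B3, B3–B4, B4–B5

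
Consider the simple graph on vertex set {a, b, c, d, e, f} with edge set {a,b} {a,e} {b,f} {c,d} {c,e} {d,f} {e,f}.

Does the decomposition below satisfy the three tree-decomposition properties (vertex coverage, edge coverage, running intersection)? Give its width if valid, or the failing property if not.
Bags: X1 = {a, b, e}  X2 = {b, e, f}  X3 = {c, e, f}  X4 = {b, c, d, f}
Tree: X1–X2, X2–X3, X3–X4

No — bags containing vertex b are not connected in the tree.

A tree decomposition must satisfy three properties: every vertex lies in some bag; for every edge, both endpoints lie together in some bag; and for every vertex, the bags containing it form a connected subtree. Here bags containing vertex b are not connected in the tree, so the decomposition is invalid.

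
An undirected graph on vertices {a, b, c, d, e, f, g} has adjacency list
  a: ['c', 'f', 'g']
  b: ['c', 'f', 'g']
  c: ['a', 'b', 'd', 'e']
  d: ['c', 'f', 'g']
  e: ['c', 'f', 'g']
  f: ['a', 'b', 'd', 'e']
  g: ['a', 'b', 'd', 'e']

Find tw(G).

3

A width-3 tree decomposition is:
Bags: B1 = {a, c, f, g}  B2 = {c, e, f, g}  B3 = {c, d, f, g}  B4 = {b, c, f, g}
Tree: B1–B2, B2–B3, B3–B4
Each bag holds 4 vertices, so the decomposition has width 3, which upper-bounds the treewidth. For the lower bound: the 4 vertex sets {a,c}, {e,g}, {f}, {d} are disjoint, each induces a connected subgraph, and every pair is joined by at least one edge of G. Contracting each set to a single vertex therefore yields K_{4} as a minor, and since treewidth is minor-monotone, tw(G) ≥ tw(K_{4}) = 3. The upper and lower bounds meet at 3, so that is the treewidth.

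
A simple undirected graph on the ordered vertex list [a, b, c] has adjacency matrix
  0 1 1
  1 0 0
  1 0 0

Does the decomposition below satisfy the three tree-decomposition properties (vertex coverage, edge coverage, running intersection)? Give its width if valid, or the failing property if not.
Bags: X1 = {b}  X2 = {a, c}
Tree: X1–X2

No — edge (a,b) lies in no bag.

A tree decomposition must satisfy three properties: every vertex lies in some bag; for every edge, both endpoints lie together in some bag; and for every vertex, the bags containing it form a connected subtree. Here edge (a,b) lies in no bag, so the decomposition is invalid.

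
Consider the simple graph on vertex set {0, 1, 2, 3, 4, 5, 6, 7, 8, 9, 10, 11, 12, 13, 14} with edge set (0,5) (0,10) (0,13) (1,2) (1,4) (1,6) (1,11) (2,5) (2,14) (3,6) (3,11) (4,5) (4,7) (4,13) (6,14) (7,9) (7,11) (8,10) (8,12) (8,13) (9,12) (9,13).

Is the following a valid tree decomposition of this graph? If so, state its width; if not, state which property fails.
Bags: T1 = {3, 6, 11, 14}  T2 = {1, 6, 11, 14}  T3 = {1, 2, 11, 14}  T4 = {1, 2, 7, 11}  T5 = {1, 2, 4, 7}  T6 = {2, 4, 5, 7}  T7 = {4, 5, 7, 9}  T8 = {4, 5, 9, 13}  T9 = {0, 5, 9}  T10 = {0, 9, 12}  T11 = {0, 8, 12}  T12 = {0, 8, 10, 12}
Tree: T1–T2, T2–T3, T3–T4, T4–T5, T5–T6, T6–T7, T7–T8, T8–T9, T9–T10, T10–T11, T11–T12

A tree decomposition must satisfy three properties: every vertex lies in some bag; for every edge, both endpoints lie together in some bag; and for every vertex, the bags containing it form a connected subtree. Here edge (13,0) lies in no bag, so the decomposition is invalid.

No — edge (13,0) lies in no bag.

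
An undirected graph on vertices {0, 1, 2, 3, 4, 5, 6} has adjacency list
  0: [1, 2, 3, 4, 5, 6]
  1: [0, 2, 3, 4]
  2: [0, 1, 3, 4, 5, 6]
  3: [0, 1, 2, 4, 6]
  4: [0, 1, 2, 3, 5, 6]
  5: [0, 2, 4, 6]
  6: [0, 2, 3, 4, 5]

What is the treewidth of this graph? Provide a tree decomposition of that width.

The largest bag has 5 vertices, giving width 4; this decomposition certifies tw(G) ≤ 4. Conversely, {0, 1, 2, 3, 4} is a clique of size 5, and the vertices of any clique must share a bag in every tree decomposition; so some bag has ≥ 5 vertices and tw(G) ≥ 4. The upper and lower bounds meet at 4, so that is the treewidth.

Treewidth 4.
One such decomposition:
Bags: B1 = {0, 2, 4, 5, 6}  B2 = {0, 2, 3, 4, 6}  B3 = {0, 1, 2, 3, 4}
Tree: B1–B2, B2–B3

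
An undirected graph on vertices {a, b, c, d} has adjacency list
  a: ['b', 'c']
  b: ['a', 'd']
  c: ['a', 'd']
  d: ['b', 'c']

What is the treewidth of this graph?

2

A width-2 tree decomposition is:
Bags: B1 = {b, c, d}  B2 = {a, b, c}
Tree: B1–B2
Every bag has size at most 3, so the width is 3 − 1 = 2 and tw(G) ≤ 2. The edges c–d–b–a–c form a cycle, so G is not a tree and its treewidth is at least 2. Hence tw(G) = 2 exactly.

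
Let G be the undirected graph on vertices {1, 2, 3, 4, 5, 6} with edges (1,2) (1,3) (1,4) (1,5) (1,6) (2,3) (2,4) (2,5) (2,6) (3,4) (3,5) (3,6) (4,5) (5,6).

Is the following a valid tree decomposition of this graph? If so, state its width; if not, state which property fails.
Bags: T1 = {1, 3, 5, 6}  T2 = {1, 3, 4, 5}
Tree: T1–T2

No — vertex 2 appears in no bag.

A tree decomposition must satisfy three properties: every vertex lies in some bag; for every edge, both endpoints lie together in some bag; and for every vertex, the bags containing it form a connected subtree. Here vertex 2 appears in no bag, so the decomposition is invalid.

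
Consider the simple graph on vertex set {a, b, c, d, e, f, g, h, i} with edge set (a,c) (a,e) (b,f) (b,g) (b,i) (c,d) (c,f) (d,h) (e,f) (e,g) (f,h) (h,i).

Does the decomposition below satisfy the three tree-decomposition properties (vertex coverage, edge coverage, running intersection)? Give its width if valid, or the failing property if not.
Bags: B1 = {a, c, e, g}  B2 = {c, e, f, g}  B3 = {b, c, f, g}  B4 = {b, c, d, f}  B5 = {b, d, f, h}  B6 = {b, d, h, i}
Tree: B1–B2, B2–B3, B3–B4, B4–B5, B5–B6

Vertex coverage: the bags together contain {a, b, c, d, e, f, g, h, i}, the full vertex set. Edge coverage: each edge of G has both endpoints in at least one bag. Running intersection: for every vertex, the bags containing it form a connected subtree. All three properties hold, so this is a valid tree decomposition of width max|bag| − 1 = 3, and hence tw(G) ≤ 3.

Yes; width 3.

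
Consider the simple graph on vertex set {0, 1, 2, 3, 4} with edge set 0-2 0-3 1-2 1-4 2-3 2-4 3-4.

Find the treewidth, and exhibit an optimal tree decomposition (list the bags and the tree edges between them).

Every bag has size at most 3, so the width is 3 − 1 = 2 and tw(G) ≤ 2. Conversely, {1, 2, 4} is a clique of size 3, and the vertices of any clique must share a bag in every tree decomposition; so some bag has ≥ 3 vertices and tw(G) ≥ 2. Hence tw(G) = 2 exactly.

Treewidth 2.
One such decomposition:
Bags: B1 = {2, 3, 4}  B2 = {0, 2, 3}  B3 = {1, 2, 4}
Tree: B1–B2, B1–B3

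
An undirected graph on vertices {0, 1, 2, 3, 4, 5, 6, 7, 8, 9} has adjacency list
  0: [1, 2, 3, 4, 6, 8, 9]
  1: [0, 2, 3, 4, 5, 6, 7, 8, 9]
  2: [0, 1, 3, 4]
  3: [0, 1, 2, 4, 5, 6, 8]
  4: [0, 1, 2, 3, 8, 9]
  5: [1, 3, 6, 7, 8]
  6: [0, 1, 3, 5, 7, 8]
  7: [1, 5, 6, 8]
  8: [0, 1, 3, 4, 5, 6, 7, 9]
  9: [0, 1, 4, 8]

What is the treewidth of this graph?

4

A width-4 tree decomposition is:
Bags: B1 = {0, 1, 3, 4, 8}  B2 = {0, 1, 2, 3, 4}  B3 = {0, 1, 3, 6, 8}  B4 = {0, 1, 4, 8, 9}  B5 = {1, 3, 5, 6, 8}  B6 = {1, 5, 6, 7, 8}
Tree: B1–B2, B1–B3, B1–B4, B3–B5, B5–B6
Every bag has size at most 5, so the width is 5 − 1 = 4 and tw(G) ≤ 4. On the other hand G contains the 5-clique {0, 1, 4, 8, 9}. A clique must lie in a single bag of any decomposition, so no decomposition can have width below 4. Therefore the treewidth is 4.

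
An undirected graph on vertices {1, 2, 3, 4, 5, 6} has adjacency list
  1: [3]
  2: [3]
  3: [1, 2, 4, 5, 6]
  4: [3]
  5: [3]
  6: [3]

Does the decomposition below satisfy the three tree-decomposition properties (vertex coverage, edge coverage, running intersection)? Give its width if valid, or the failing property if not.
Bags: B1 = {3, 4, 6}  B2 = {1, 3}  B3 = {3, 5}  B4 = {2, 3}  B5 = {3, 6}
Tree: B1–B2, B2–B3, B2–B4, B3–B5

No — bags containing vertex 6 are not connected in the tree.

A tree decomposition must satisfy three properties: every vertex lies in some bag; for every edge, both endpoints lie together in some bag; and for every vertex, the bags containing it form a connected subtree. Here bags containing vertex 6 are not connected in the tree, so the decomposition is invalid.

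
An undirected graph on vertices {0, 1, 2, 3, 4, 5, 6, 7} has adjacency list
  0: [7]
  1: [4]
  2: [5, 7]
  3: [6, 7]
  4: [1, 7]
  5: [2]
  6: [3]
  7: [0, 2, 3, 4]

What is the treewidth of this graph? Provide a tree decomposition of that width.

Treewidth 1.
Bags: B1 = {3, 7}  B2 = {2, 7}  B3 = {2, 5}  B4 = {4, 7}  B5 = {3, 6}  B6 = {0, 7}  B7 = {1, 4}
Tree: B1–B2, B2–B3, B1–B4, B1–B5, B4–B6, B4–B7

The largest bag has 2 vertices, giving width 1; this decomposition certifies tw(G) ≤ 1. G has an edge, so its treewidth is at least 1. The upper and lower bounds meet at 1, so that is the treewidth.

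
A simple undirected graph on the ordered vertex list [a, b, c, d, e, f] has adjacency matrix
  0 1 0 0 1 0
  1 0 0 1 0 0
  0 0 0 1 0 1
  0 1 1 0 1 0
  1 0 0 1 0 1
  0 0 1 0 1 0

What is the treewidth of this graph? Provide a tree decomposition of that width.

Treewidth 2.
One such decomposition:
Bags: B1 = {a, b, e}  B2 = {b, d, e}  B3 = {d, e, f}  B4 = {c, d, f}
Tree: B1–B2, B2–B3, B3–B4

Each bag holds 3 vertices, so the decomposition has width 2, which upper-bounds the treewidth. Since a–b–d–e–a is a cycle in G, G is not acyclic. Forests are exactly the graphs of treewidth ≤ 1, so tw(G) ≥ 2. Combining the bounds, tw(G) = 2.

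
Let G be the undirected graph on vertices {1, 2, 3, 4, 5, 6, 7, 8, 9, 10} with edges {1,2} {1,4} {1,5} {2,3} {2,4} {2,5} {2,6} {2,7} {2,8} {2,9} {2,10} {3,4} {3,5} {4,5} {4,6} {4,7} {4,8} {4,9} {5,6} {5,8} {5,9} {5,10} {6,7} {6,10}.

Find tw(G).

3

A width-3 tree decomposition is:
Bags: B1 = {2, 4, 5, 6}  B2 = {2, 4, 5, 9}  B3 = {2, 4, 5, 8}  B4 = {2, 5, 6, 10}  B5 = {2, 4, 6, 7}  B6 = {2, 3, 4, 5}  B7 = {1, 2, 4, 5}
Tree: B1–B2, B2–B3, B1–B4, B1–B5, B2–B6, B6–B7
Every bag has size at most 4, so the width is 4 − 1 = 3 and tw(G) ≤ 3. For the lower bound, the 4 vertices {2, 5, 6, 10} are pairwise adjacent, and any tree decomposition puts a clique entirely inside one bag — forcing width ≥ 3. Combining the bounds, tw(G) = 3.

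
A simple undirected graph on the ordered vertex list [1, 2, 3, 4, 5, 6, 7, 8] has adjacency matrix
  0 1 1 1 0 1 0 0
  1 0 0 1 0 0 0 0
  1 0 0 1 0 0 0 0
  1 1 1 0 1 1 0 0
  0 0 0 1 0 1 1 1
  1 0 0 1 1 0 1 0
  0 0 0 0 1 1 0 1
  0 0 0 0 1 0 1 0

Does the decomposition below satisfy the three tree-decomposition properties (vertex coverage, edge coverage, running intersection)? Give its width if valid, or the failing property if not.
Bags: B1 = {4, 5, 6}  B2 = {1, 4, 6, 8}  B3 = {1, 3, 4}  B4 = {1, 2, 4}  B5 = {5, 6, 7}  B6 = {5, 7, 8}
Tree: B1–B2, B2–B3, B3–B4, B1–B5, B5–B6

No — bags containing vertex 8 are not connected in the tree.

A tree decomposition must satisfy three properties: every vertex lies in some bag; for every edge, both endpoints lie together in some bag; and for every vertex, the bags containing it form a connected subtree. Here bags containing vertex 8 are not connected in the tree, so the decomposition is invalid.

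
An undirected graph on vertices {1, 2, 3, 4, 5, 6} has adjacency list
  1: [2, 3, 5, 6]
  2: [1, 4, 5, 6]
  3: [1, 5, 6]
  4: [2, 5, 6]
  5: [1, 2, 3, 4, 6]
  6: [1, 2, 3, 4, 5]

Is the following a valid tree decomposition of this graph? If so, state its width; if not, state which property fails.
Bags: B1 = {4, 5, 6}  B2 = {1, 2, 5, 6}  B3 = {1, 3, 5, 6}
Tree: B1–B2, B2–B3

A tree decomposition must satisfy three properties: every vertex lies in some bag; for every edge, both endpoints lie together in some bag; and for every vertex, the bags containing it form a connected subtree. Here edge (2,4) lies in no bag, so the decomposition is invalid.

No — edge (2,4) lies in no bag.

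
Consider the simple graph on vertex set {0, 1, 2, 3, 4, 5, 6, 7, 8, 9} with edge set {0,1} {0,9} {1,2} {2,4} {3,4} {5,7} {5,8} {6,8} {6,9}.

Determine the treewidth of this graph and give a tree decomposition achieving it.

Each bag holds 2 vertices, so the decomposition has width 1, which upper-bounds the treewidth. Any graph with an edge has treewidth ≥ 1, and G has the edge 3–4. Therefore the treewidth is 1.

Treewidth 1.
One such decomposition:
Bags: B1 = {3, 4}  B2 = {2, 4}  B3 = {1, 2}  B4 = {0, 1}  B5 = {0, 9}  B6 = {6, 9}  B7 = {6, 8}  B8 = {5, 8}  B9 = {5, 7}
Tree: B1–B2, B2–B3, B3–B4, B4–B5, B5–B6, B6–B7, B7–B8, B8–B9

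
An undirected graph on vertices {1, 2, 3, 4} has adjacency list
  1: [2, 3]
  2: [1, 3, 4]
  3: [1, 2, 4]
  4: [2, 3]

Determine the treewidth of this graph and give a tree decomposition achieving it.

Treewidth 2.
One such decomposition:
Bags: B1 = {2, 3, 4}  B2 = {1, 2, 3}
Tree: B1–B2

Each bag holds 3 vertices, so the decomposition has width 2, which upper-bounds the treewidth. On the other hand G contains the 3-clique {1, 2, 3}. A clique must lie in a single bag of any decomposition, so no decomposition can have width below 2. The upper and lower bounds meet at 2, so that is the treewidth.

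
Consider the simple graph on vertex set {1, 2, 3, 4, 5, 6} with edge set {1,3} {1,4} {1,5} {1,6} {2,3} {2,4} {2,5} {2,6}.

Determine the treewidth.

A width-2 tree decomposition is:
Bags: B1 = {1, 2, 3}  B2 = {1, 2, 4}  B3 = {1, 2, 6}  B4 = {1, 2, 5}
Tree: B1–B2, B2–B3, B3–B4
Every bag has size at most 3, so the width is 3 − 1 = 2 and tw(G) ≤ 2. The edges 1–3–2–4–1 form a cycle, so G is not a tree and its treewidth is at least 2. Hence tw(G) = 2 exactly.

2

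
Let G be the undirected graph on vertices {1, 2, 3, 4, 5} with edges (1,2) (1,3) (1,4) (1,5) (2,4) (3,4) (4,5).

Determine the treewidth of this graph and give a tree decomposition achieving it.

Treewidth 2.
One optimal decomposition is:
Bags: B1 = {1, 4, 5}  B2 = {1, 3, 4}  B3 = {1, 2, 4}
Tree: B1–B2, B2–B3

Each bag holds 3 vertices, so the decomposition has width 2, which upper-bounds the treewidth. For the lower bound, the 3 vertices {1, 2, 4} are pairwise adjacent, and any tree decomposition puts a clique entirely inside one bag — forcing width ≥ 2. Hence tw(G) = 2 exactly.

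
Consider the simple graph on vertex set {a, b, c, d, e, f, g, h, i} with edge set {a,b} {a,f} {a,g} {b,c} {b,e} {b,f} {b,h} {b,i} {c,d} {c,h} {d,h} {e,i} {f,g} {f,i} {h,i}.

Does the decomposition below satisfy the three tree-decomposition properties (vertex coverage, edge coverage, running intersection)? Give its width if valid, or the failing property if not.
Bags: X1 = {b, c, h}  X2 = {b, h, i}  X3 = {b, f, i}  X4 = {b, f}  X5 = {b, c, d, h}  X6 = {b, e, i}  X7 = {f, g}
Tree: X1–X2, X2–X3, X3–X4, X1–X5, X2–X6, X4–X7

No — vertex a appears in no bag.

A tree decomposition must satisfy three properties: every vertex lies in some bag; for every edge, both endpoints lie together in some bag; and for every vertex, the bags containing it form a connected subtree. Here vertex a appears in no bag, so the decomposition is invalid.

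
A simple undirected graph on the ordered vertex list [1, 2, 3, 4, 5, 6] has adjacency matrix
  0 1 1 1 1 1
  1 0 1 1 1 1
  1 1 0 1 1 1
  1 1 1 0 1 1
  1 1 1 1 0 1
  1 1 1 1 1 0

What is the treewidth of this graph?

5

A width-5 tree decomposition is:
Bags: B1 = {1, 2, 3, 4, 5, 6}
Tree: (single bag)
A single bag containing all 6 vertices is trivially a valid decomposition of width 5. For the lower bound, the 6 vertices {1, 2, 3, 4, 5, 6} are pairwise adjacent, and any tree decomposition puts a clique entirely inside one bag — forcing width ≥ 5. Hence tw(G) = 5 exactly.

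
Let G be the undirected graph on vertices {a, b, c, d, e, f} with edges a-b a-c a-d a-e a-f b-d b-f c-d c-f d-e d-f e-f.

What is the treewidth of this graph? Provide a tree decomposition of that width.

Treewidth 3.
One optimal decomposition is:
Bags: B1 = {a, d, e, f}  B2 = {a, b, d, f}  B3 = {a, c, d, f}
Tree: B1–B2, B1–B3

Every bag has size at most 4, so the width is 4 − 1 = 3 and tw(G) ≤ 3. For the lower bound, the 4 vertices {a, d, e, f} are pairwise adjacent, and any tree decomposition puts a clique entirely inside one bag — forcing width ≥ 3. Combining the bounds, tw(G) = 3.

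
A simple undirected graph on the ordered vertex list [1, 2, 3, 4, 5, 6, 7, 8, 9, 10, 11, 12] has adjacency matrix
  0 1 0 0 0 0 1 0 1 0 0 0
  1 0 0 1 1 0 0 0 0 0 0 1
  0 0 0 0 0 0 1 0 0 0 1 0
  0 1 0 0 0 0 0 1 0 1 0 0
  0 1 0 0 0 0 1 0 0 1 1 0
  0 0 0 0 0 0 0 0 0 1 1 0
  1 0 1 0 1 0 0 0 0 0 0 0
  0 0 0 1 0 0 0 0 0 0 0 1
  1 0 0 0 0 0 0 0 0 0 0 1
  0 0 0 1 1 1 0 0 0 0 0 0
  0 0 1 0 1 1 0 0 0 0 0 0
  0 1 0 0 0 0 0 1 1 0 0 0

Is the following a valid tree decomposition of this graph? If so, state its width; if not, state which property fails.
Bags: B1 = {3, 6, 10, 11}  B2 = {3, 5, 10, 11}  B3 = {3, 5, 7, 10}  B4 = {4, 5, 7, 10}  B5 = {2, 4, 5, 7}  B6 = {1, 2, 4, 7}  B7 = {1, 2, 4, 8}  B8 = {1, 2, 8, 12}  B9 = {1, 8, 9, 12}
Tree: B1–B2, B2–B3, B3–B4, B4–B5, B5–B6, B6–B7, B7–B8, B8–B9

Yes; width 3.

Checking the three conditions: (i) the bags cover all of {1, 2, 3, 4, 5, 6, 7, 8, 9, 10, 11, 12}; (ii) for each edge, some bag contains both endpoints; (iii) the bags containing any fixed vertex form a subtree. All hold, so the decomposition is valid with width 4 − 1 = 3.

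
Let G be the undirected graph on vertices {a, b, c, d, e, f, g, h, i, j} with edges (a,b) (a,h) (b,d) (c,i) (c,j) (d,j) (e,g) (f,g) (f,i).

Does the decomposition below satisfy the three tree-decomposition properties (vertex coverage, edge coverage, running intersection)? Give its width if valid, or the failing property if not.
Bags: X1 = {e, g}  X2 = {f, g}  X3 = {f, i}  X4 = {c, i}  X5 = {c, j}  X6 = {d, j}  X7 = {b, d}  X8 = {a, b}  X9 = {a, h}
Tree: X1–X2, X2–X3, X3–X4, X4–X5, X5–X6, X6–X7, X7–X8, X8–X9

Yes; width 1.

Checking the three conditions: (i) the bags cover all of {a, b, c, d, e, f, g, h, i, j}; (ii) for each edge, some bag contains both endpoints; (iii) the bags containing any fixed vertex form a subtree. All hold, so the decomposition is valid with width 2 − 1 = 1.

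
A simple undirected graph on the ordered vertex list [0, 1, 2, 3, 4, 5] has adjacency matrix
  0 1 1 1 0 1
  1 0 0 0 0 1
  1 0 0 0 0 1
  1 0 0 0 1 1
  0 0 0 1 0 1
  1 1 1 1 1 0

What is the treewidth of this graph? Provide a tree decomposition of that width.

Every bag has size at most 3, so the width is 3 − 1 = 2 and tw(G) ≤ 2. Conversely, {0, 1, 5} is a clique of size 3, and the vertices of any clique must share a bag in every tree decomposition; so some bag has ≥ 3 vertices and tw(G) ≥ 2. Hence tw(G) = 2 exactly.

Treewidth 2.
One such decomposition:
Bags: B1 = {0, 2, 5}  B2 = {0, 3, 5}  B3 = {3, 4, 5}  B4 = {0, 1, 5}
Tree: B1–B2, B2–B3, B2–B4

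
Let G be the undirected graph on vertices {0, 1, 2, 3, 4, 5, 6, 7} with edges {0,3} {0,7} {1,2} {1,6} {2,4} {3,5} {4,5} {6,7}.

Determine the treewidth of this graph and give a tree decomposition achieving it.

Every bag has size at most 3, so the width is 3 − 1 = 2 and tw(G) ≤ 2. For the lower bound, G contains the cycle 2–4–5–3–0–7–6–1–2, so G is not a forest; only forests have treewidth ≤ 1, hence tw(G) ≥ 2. Therefore the treewidth is 2.

Treewidth 2.
One optimal decomposition is:
Bags: B1 = {2, 4, 5}  B2 = {2, 3, 5}  B3 = {0, 2, 3}  B4 = {0, 2, 7}  B5 = {2, 6, 7}  B6 = {1, 2, 6}
Tree: B1–B2, B2–B3, B3–B4, B4–B5, B5–B6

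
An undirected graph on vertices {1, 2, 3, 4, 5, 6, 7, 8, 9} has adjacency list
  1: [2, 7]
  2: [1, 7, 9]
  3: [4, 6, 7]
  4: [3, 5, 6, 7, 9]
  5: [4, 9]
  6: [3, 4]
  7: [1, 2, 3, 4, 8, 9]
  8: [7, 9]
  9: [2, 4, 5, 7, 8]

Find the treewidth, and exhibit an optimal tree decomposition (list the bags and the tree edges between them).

Treewidth 2.
One such decomposition:
Bags: B1 = {1, 2, 7}  B2 = {2, 7, 9}  B3 = {4, 7, 9}  B4 = {7, 8, 9}  B5 = {3, 4, 7}  B6 = {4, 5, 9}  B7 = {3, 4, 6}
Tree: B1–B2, B2–B3, B2–B4, B3–B5, B3–B6, B5–B7

Every bag has size at most 3, so the width is 3 − 1 = 2 and tw(G) ≤ 2. Conversely, {4, 5, 9} is a clique of size 3, and the vertices of any clique must share a bag in every tree decomposition; so some bag has ≥ 3 vertices and tw(G) ≥ 2. The upper and lower bounds meet at 2, so that is the treewidth.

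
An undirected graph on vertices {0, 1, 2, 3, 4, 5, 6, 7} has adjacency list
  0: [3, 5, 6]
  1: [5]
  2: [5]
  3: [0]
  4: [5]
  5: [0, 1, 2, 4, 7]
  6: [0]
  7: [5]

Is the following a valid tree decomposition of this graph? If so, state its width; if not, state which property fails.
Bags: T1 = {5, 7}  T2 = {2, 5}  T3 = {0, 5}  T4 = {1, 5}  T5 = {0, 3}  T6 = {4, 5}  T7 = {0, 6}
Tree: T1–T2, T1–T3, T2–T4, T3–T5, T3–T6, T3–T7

Yes; width 1.

Vertex coverage: the bags together contain {0, 1, 2, 3, 4, 5, 6, 7}, the full vertex set. Edge coverage: each edge of G has both endpoints in at least one bag. Running intersection: for every vertex, the bags containing it form a connected subtree. All three properties hold, so this is a valid tree decomposition of width max|bag| − 1 = 1, and hence tw(G) ≤ 1.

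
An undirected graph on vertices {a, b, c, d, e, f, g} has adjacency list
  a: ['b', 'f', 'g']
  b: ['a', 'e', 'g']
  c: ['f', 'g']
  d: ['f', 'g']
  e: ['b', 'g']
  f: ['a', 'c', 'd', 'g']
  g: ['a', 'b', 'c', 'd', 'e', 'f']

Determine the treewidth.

A width-2 tree decomposition is:
Bags: B1 = {a, f, g}  B2 = {a, b, g}  B3 = {c, f, g}  B4 = {b, e, g}  B5 = {d, f, g}
Tree: B1–B2, B1–B3, B2–B4, B1–B5
The largest bag has 3 vertices, giving width 2; this decomposition certifies tw(G) ≤ 2. Conversely, {b, e, g} is a clique of size 3, and the vertices of any clique must share a bag in every tree decomposition; so some bag has ≥ 3 vertices and tw(G) ≥ 2. Therefore the treewidth is 2.

2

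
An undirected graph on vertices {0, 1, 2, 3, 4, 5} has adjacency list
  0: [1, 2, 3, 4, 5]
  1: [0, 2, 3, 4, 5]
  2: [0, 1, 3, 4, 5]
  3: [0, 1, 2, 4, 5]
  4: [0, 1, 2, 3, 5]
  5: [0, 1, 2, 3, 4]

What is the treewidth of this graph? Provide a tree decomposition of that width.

With just one bag of size 6, the width is 6 − 1 = 5, so tw(G) ≤ 5. Conversely, {0, 1, 2, 3, 4, 5} is a clique of size 6, and the vertices of any clique must share a bag in every tree decomposition; so some bag has ≥ 6 vertices and tw(G) ≥ 5. The upper and lower bounds meet at 5, so that is the treewidth.

Treewidth 5.
One optimal decomposition is:
Bags: B1 = {0, 1, 2, 3, 4, 5}
Tree: (single bag)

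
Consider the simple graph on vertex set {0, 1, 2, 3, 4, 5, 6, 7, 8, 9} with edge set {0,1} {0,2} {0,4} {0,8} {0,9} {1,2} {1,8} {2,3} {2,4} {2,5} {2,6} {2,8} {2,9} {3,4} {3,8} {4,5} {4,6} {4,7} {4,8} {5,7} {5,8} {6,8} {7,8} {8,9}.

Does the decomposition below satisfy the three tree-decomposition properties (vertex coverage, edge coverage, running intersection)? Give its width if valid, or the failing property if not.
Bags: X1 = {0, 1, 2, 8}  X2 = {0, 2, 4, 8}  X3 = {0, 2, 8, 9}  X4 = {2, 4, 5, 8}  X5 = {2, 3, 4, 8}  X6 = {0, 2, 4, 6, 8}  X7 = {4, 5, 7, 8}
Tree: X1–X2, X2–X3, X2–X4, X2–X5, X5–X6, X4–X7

A tree decomposition must satisfy three properties: every vertex lies in some bag; for every edge, both endpoints lie together in some bag; and for every vertex, the bags containing it form a connected subtree. Here bags containing vertex 0 are not connected in the tree, so the decomposition is invalid.

No — bags containing vertex 0 are not connected in the tree.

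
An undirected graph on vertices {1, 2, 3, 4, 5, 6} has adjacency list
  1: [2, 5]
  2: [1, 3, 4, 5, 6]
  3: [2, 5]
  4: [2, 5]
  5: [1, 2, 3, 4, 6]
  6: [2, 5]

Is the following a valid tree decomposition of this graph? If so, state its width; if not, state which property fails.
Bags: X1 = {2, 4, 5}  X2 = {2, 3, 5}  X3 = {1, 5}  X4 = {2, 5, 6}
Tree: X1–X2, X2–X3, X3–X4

No — edge (2,1) lies in no bag.

A tree decomposition must satisfy three properties: every vertex lies in some bag; for every edge, both endpoints lie together in some bag; and for every vertex, the bags containing it form a connected subtree. Here edge (2,1) lies in no bag, so the decomposition is invalid.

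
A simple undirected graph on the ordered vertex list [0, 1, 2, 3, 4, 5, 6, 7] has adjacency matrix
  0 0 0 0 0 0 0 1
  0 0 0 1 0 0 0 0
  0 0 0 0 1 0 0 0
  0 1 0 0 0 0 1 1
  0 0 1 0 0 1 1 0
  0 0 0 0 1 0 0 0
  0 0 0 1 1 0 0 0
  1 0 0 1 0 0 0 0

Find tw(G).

1

A width-1 tree decomposition is:
Bags: B1 = {3, 7}  B2 = {3, 6}  B3 = {4, 6}  B4 = {4, 5}  B5 = {0, 7}  B6 = {1, 3}  B7 = {2, 4}
Tree: B1–B2, B2–B3, B3–B4, B1–B5, B1–B6, B3–B7
Every bag has size at most 2, so the width is 2 − 1 = 1 and tw(G) ≤ 1. Since G has at least one edge (e.g. 3–7), it is not an edgeless graph, so tw(G) ≥ 1. The upper and lower bounds meet at 1, so that is the treewidth.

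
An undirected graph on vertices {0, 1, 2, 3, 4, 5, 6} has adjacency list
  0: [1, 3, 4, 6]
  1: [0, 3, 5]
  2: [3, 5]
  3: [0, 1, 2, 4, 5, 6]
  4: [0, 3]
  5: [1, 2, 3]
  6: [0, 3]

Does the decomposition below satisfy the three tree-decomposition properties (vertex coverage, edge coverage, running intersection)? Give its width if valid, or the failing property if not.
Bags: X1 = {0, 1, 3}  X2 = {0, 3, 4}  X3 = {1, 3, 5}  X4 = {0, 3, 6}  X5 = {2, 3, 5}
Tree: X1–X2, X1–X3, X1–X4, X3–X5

Vertex coverage: the bags together contain {0, 1, 2, 3, 4, 5, 6}, the full vertex set. Edge coverage: each edge of G has both endpoints in at least one bag. Running intersection: for every vertex, the bags containing it form a connected subtree. All three properties hold, so this is a valid tree decomposition of width max|bag| − 1 = 2, and hence tw(G) ≤ 2.

Yes; width 2.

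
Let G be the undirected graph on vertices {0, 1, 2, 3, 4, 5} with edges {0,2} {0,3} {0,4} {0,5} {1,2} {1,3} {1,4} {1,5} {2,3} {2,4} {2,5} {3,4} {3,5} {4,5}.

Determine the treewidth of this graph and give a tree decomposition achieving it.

Treewidth 4.
One optimal decomposition is:
Bags: B1 = {0, 2, 3, 4, 5}  B2 = {1, 2, 3, 4, 5}
Tree: B1–B2

Each bag holds 5 vertices, so the decomposition has width 4, which upper-bounds the treewidth. For the lower bound, the 5 vertices {0, 2, 3, 4, 5} are pairwise adjacent, and any tree decomposition puts a clique entirely inside one bag — forcing width ≥ 4. The upper and lower bounds meet at 4, so that is the treewidth.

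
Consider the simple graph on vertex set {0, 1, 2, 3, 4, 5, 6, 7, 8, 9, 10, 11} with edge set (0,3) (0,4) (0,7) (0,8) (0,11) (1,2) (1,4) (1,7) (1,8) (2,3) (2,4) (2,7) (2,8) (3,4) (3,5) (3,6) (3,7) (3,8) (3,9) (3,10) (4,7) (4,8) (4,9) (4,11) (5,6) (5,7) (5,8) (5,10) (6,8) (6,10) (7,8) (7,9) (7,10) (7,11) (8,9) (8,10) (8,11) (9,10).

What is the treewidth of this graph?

A width-4 tree decomposition is:
Bags: B1 = {0, 3, 4, 7, 8}  B2 = {2, 3, 4, 7, 8}  B3 = {1, 2, 4, 7, 8}  B4 = {3, 4, 7, 8, 9}  B5 = {0, 4, 7, 8, 11}  B6 = {3, 7, 8, 9, 10}  B7 = {3, 5, 7, 8, 10}  B8 = {3, 5, 6, 8, 10}
Tree: B1–B2, B2–B3, B1–B4, B1–B5, B4–B6, B6–B7, B7–B8
The largest bag has 5 vertices, giving width 4; this decomposition certifies tw(G) ≤ 4. Conversely, {3, 5, 6, 8, 10} is a clique of size 5, and the vertices of any clique must share a bag in every tree decomposition; so some bag has ≥ 5 vertices and tw(G) ≥ 4. Hence tw(G) = 4 exactly.

4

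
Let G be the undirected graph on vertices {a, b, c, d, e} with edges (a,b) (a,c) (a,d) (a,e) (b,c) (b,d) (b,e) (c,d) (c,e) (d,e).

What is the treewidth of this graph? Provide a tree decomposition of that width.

Treewidth 4.
One optimal decomposition is:
Bags: B1 = {a, b, c, d, e}
Tree: (single bag)

A single bag containing all 5 vertices is trivially a valid decomposition of width 4. For the lower bound, the 5 vertices {a, b, c, d, e} are pairwise adjacent, and any tree decomposition puts a clique entirely inside one bag — forcing width ≥ 4. Hence tw(G) = 4 exactly.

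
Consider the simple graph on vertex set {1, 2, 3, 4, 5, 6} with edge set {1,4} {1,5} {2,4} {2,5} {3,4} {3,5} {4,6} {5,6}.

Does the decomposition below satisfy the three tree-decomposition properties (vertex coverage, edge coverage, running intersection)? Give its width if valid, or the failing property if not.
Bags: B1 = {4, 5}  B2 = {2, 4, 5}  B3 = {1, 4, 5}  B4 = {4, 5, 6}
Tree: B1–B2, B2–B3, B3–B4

A tree decomposition must satisfy three properties: every vertex lies in some bag; for every edge, both endpoints lie together in some bag; and for every vertex, the bags containing it form a connected subtree. Here vertex 3 appears in no bag, so the decomposition is invalid.

No — vertex 3 appears in no bag.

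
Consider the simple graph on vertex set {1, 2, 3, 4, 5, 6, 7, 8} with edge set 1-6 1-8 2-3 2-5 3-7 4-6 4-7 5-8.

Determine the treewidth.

A width-2 tree decomposition is:
Bags: B1 = {2, 5, 8}  B2 = {1, 2, 8}  B3 = {1, 2, 6}  B4 = {2, 4, 6}  B5 = {2, 4, 7}  B6 = {2, 3, 7}
Tree: B1–B2, B2–B3, B3–B4, B4–B5, B5–B6
Every bag has size at most 3, so the width is 3 − 1 = 2 and tw(G) ≤ 2. For the lower bound, G contains the cycle 2–5–8–1–6–4–7–3–2, so G is not a forest; only forests have treewidth ≤ 1, hence tw(G) ≥ 2. Therefore the treewidth is 2.

2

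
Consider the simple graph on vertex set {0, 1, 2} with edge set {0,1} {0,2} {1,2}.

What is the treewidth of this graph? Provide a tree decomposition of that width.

Treewidth 2.
Bags: B1 = {0, 1, 2}
Tree: (single bag)

A single bag containing all 3 vertices is trivially a valid decomposition of width 2. For the lower bound, the 3 vertices {0, 1, 2} are pairwise adjacent, and any tree decomposition puts a clique entirely inside one bag — forcing width ≥ 2. The upper and lower bounds meet at 2, so that is the treewidth.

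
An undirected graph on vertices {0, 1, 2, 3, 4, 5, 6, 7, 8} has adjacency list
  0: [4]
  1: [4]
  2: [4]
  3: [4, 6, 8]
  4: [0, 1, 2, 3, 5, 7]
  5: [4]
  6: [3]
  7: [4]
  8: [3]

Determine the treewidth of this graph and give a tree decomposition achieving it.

The largest bag has 2 vertices, giving width 1; this decomposition certifies tw(G) ≤ 1. G has an edge, so its treewidth is at least 1. Combining the bounds, tw(G) = 1.

Treewidth 1.
One optimal decomposition is:
Bags: B1 = {4, 7}  B2 = {1, 4}  B3 = {2, 4}  B4 = {0, 4}  B5 = {3, 4}  B6 = {4, 5}  B7 = {3, 8}  B8 = {3, 6}
Tree: B1–B2, B2–B3, B1–B4, B3–B5, B3–B6, B5–B7, B5–B8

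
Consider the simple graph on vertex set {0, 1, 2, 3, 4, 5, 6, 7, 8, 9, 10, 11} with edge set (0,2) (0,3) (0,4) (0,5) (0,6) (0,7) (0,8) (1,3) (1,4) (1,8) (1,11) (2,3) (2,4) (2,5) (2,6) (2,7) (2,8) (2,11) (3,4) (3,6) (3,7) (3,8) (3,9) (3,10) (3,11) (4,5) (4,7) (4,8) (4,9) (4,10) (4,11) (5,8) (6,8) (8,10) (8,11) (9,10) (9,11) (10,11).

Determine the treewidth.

4

A width-4 tree decomposition is:
Bags: B1 = {0, 2, 4, 5, 8}  B2 = {0, 2, 3, 4, 8}  B3 = {2, 3, 4, 8, 11}  B4 = {0, 2, 3, 6, 8}  B5 = {1, 3, 4, 8, 11}  B6 = {0, 2, 3, 4, 7}  B7 = {3, 4, 8, 10, 11}  B8 = {3, 4, 9, 10, 11}
Tree: B1–B2, B2–B3, B2–B4, B3–B5, B2–B6, B3–B7, B7–B8
Every bag has size at most 5, so the width is 5 − 1 = 4 and tw(G) ≤ 4. Conversely, {0, 2, 3, 4, 8} is a clique of size 5, and the vertices of any clique must share a bag in every tree decomposition; so some bag has ≥ 5 vertices and tw(G) ≥ 4. The upper and lower bounds meet at 4, so that is the treewidth.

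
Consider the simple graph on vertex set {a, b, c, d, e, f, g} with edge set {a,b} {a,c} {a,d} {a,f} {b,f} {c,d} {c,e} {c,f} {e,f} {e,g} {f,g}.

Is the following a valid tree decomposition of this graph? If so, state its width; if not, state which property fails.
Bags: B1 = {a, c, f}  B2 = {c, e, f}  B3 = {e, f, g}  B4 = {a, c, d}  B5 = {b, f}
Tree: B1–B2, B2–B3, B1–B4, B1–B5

No — edge (a,b) lies in no bag.

A tree decomposition must satisfy three properties: every vertex lies in some bag; for every edge, both endpoints lie together in some bag; and for every vertex, the bags containing it form a connected subtree. Here edge (a,b) lies in no bag, so the decomposition is invalid.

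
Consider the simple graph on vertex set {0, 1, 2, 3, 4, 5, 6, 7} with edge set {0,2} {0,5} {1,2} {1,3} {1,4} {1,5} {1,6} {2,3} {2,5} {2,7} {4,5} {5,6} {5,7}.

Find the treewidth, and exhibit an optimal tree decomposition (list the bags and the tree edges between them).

Treewidth 2.
One such decomposition:
Bags: B1 = {0, 2, 5}  B2 = {1, 2, 5}  B3 = {1, 2, 3}  B4 = {2, 5, 7}  B5 = {1, 5, 6}  B6 = {1, 4, 5}
Tree: B1–B2, B2–B3, B1–B4, B2–B5, B5–B6

Each bag holds 3 vertices, so the decomposition has width 2, which upper-bounds the treewidth. Conversely, {1, 2, 3} is a clique of size 3, and the vertices of any clique must share a bag in every tree decomposition; so some bag has ≥ 3 vertices and tw(G) ≥ 2. The upper and lower bounds meet at 2, so that is the treewidth.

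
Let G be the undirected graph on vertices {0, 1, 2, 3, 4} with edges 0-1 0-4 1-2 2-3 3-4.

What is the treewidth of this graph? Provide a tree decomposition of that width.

Each bag holds 3 vertices, so the decomposition has width 2, which upper-bounds the treewidth. For the lower bound, G contains the cycle 3–2–1–0–4–3, so G is not a forest; only forests have treewidth ≤ 1, hence tw(G) ≥ 2. Therefore the treewidth is 2.

Treewidth 2.
Bags: B1 = {1, 2, 3}  B2 = {0, 1, 3}  B3 = {0, 3, 4}
Tree: B1–B2, B2–B3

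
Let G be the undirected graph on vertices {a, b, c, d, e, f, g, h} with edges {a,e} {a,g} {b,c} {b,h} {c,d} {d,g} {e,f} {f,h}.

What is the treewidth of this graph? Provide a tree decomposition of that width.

Treewidth 2.
Bags: B1 = {b, f, h}  B2 = {b, c, f}  B3 = {c, d, f}  B4 = {d, f, g}  B5 = {a, f, g}  B6 = {a, e, f}
Tree: B1–B2, B2–B3, B3–B4, B4–B5, B5–B6

The largest bag has 3 vertices, giving width 2; this decomposition certifies tw(G) ≤ 2. The edges f–h–b–c–d–g–a–e–f form a cycle, so G is not a tree and its treewidth is at least 2. The upper and lower bounds meet at 2, so that is the treewidth.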